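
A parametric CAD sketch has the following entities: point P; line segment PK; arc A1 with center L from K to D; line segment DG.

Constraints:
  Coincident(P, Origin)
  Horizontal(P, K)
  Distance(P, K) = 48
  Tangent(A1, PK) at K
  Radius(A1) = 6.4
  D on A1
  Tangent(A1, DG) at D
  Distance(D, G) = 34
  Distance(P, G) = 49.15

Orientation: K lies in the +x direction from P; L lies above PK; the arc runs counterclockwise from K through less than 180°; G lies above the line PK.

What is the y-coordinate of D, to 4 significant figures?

10.33

Checks: |PK| = 48.00 ✓; |LD| = 6.400 ✓; ∠(LD, DG) = 90.00° ✓; |DG| = 34.00 ✓; |PG| = 49.15 ✓.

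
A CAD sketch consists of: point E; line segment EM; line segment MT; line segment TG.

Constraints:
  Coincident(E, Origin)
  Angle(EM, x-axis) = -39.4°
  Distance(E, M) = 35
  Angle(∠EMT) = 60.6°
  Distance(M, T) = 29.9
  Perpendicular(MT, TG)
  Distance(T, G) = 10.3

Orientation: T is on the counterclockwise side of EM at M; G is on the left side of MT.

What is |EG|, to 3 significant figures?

23.9

E is at the origin; EM runs at -39.4° with length 35.0, so M = 35.0·(cos -39.4°, sin -39.4°) = (27.0, -22.2). ∠EMT = 60.6°, so MT runs at -39.4° + (180° − 60.6°) = 80.0° from the x-axis; with |MT| = 29.9, T = M + 29.9·(cos 80.0°, sin 80.0°) = (32.2, 7.23). The perpendicularity gives TG at right angles to MT; with |TG| = 10.3 on the left of MT, G = T + 10.3·(-0.985, 0.174) = (22.1, 9.02). Then |EG| = |G − E| = 23.9.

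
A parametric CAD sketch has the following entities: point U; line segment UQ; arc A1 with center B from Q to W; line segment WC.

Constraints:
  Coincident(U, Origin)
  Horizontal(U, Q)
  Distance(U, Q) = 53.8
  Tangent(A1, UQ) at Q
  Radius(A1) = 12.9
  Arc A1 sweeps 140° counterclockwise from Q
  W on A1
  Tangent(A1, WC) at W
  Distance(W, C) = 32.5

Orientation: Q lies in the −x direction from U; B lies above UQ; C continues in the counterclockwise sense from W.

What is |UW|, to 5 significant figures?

50.892

Since A1 is tangent to UQ there, BQ ⟂ UQ, so B = Q + (0, 12.9) = (-53.800, 12.900). On A1, Q sits at bearing -90° from B; a 140° counterclockwise sweep puts W at bearing 50°, so W = B + 12.9·(cos 50°, sin 50°) = (-45.508, 22.782). Then |UW| = |W − U| = 50.892.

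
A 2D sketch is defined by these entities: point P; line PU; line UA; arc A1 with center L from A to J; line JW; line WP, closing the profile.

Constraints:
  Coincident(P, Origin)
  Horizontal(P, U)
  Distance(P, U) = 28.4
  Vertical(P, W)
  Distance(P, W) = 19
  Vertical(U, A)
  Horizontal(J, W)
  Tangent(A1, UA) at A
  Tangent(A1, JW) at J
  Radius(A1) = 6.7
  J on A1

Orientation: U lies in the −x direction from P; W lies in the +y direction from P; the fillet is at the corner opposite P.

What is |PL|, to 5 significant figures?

24.944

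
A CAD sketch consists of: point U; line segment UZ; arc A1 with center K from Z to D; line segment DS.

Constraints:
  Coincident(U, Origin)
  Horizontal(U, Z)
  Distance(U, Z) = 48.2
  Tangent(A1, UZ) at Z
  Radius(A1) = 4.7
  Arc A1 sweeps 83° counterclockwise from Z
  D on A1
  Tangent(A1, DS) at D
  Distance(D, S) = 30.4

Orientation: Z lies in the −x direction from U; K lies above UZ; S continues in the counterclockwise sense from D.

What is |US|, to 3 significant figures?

52.6

U is at the origin; UZ is horizontal with |UZ| = 48.2 and Z on the −x side, so Z = (-48.2, 0.00). Since A1 is tangent to UZ there, KZ ⟂ UZ, so K = Z + (0, 4.7) = (-48.2, 4.70). On A1, Z sits at bearing -90° from K; an 83° counterclockwise sweep puts D at bearing -7°, so D = K + 4.7·(cos -7°, sin -7°) = (-43.5, 4.13). Tangency of A1 to DS means the radius KD is perpendicular to DS, so DS runs along (−sin -7°, cos -7°); with |DS| = 30.4, S = (-39.8, 34.3). Then |US| = |S − U| = 52.6.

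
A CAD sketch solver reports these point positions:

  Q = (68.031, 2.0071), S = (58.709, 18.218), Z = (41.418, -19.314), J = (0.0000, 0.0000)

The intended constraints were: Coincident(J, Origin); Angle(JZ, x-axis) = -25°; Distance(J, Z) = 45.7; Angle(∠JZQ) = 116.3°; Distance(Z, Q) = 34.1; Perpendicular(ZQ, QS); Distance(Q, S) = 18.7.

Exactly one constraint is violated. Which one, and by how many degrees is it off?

Perpendicular(ZQ, QS) — off by 8.80°.

J = (0.00, 0.00) ✓; JZ at -25.00° ✓; |JZ| = 45.70 ✓; ∠JZQ = 116.3° ✓; |ZQ| = 34.10 ✓; ∠(ZQ, QS) = 81.20° ✗; |QS| = 18.70 ✓.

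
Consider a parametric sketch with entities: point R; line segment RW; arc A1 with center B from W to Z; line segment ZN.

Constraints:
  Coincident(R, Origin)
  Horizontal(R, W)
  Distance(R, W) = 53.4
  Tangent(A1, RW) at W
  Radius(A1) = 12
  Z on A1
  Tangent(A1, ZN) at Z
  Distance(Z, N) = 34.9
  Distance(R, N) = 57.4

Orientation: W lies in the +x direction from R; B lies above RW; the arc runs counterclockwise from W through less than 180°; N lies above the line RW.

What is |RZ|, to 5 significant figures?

65.005

R is at the origin; RW is horizontal with |RW| = 53.4 and W on the +x side, so W = (53.400, 0.0000). A1 meets RW tangentially, so BW is at right angles to RW, so B = W + (0, 12) = (53.400, 12.000). Since BZ ⟂ ZN (tangency), |BN| = √(12.0² + 34.9²) = 36.905 regardless of where Z sits on A1. So N lies on both circle(R, 57.4) and circle(B, 36.905); the above-RW intersection is N = (36.120, 44.610). Z is the foot of the tangent from N: Z = (61.600, 20.761).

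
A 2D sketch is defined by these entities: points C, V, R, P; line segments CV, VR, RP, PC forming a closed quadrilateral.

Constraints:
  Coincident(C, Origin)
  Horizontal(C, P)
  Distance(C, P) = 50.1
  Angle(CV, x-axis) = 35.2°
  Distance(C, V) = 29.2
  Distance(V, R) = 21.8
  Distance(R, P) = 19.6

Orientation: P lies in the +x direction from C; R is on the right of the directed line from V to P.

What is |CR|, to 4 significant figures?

31.11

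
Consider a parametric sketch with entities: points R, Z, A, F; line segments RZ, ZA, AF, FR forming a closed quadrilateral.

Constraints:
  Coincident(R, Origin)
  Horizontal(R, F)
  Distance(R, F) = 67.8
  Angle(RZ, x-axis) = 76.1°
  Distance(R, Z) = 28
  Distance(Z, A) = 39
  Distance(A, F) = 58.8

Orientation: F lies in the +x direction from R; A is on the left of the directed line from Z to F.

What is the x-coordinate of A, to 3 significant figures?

37.9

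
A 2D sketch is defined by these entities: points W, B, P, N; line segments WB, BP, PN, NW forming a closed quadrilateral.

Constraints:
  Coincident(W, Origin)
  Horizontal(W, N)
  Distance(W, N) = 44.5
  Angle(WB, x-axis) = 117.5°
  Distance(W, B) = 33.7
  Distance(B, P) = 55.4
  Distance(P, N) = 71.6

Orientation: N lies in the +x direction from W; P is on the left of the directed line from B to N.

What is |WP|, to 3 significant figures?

72.7

Checks: |BP| = 55.40 ✓; |PN| = 71.60 ✓.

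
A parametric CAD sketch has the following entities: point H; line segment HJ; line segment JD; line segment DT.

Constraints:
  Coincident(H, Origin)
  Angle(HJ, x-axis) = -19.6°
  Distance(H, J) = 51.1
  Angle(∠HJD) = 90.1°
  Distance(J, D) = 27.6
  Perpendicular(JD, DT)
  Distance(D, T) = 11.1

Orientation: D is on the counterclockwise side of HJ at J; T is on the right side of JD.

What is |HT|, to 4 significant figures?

68.08

H is at the origin; HJ runs at -19.6° with length 51.1, so J = 51.1·(cos -19.6°, sin -19.6°) = (48.14, -17.14). ∠HJD = 90.1°, so JD runs at -19.6° + (180° − 90.1°) = 70.30° from the x-axis; with |JD| = 27.6, D = J + 27.6·(cos 70.30°, sin 70.30°) = (57.44, 8.843). The perpendicularity gives DT at right angles to JD; with |DT| = 11.1 on the right of JD, T = D + 11.1·(0.9415, -0.3371) = (67.89, 5.101). Then |HT| = |T − H| = 68.08.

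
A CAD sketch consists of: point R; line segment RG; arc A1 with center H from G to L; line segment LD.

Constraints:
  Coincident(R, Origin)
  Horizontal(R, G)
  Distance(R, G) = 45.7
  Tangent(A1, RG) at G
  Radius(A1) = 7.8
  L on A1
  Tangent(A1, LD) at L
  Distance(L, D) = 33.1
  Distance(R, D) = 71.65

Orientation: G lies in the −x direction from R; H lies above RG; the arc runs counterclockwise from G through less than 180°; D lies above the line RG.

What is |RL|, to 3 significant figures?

41.6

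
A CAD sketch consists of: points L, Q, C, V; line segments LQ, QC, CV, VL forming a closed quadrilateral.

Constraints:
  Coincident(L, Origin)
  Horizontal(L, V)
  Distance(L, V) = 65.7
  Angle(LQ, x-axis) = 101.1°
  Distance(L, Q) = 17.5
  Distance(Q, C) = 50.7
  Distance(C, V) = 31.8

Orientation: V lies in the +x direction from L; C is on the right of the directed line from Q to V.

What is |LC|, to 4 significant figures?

39.36

Checks: L = (0.00, 0.00) ✓; |QC| = 50.70 ✓; |CV| = 31.80 ✓.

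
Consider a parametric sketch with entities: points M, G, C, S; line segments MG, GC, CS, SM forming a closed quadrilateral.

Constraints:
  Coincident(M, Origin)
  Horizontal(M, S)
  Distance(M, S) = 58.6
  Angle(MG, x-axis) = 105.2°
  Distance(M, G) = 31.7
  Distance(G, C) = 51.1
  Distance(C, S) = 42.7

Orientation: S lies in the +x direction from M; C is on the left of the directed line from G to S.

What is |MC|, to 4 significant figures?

57.58

M is at the origin; MS is horizontal with |MS| = 58.6 and S in +x, so S = (58.6, 0). MG runs at 105.2° with |MG| = 31.7, so G = (-8.311, 30.59). C is determined by |GC| = 51.1 and |CS| = 42.7 together: it lies at the intersection of circle(G, 51.1) and circle(S, 42.7). With |GS| = 73.57, the foot of the radical line on GS is 42.14 from G and the perpendicular offset is √(51.1² − 42.14²) = 28.90. Taking the left-of-GS solution: C = (42.03, 39.35).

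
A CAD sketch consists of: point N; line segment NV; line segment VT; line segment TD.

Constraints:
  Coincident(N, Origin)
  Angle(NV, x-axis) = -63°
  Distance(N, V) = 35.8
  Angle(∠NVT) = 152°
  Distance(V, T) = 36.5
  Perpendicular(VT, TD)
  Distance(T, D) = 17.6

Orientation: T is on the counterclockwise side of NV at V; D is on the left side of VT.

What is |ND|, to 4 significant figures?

68.11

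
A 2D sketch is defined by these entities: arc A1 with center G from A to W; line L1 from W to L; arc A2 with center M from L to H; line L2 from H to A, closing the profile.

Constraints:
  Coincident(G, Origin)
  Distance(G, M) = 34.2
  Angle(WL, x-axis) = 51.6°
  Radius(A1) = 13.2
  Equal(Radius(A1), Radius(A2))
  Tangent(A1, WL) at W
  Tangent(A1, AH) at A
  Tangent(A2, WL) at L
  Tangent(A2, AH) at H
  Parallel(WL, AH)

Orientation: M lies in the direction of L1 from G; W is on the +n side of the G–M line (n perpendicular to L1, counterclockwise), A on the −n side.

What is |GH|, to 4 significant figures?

36.66

The slot axis is L1's direction at 51.6°, so u = (cos 51.6°, sin 51.6°) = (0.6211, 0.7837) and n = (−sin 51.6°, cos 51.6°) = (-0.7837, 0.6211). G is at the origin and M lies 34.2 along u from G, so M = 34.2·u = (21.24, 26.80). Tangency of A1 to both parallel lines with radius 13.2 puts W and A at G ± 13.2·n: W = (-10.34, 8.199), A = (10.34, -8.199). Equal radii place L and H the same way about M: L = M + 13.2·n = (10.90, 35.00), H = M − 13.2·n = (31.59, 18.60). Then |GH| = |H − G| = 36.66.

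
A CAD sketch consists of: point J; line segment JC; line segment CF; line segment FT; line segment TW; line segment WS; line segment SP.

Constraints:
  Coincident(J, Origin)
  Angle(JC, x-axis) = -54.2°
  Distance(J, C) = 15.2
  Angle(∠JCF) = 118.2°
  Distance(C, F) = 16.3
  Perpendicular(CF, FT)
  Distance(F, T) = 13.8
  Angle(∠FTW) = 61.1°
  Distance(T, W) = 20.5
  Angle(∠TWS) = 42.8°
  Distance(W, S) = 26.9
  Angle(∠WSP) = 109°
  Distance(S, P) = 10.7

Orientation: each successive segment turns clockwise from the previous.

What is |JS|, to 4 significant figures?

35.45

J is at the origin; JC runs at -54.2° with length 15.2, so C = (8.891, -12.33). ∠JCF = 118.2° gives CF at -116.0° from the x-axis; with |CF| = 16.3, F = (1.746, -26.98). CF ⟂ FT, so FT runs at 154.0°; with |FT| = 13.8, T = (-10.66, -20.93). ∠FTW = 61.1° gives TW at 35.10° from the x-axis; with |TW| = 20.5, W = (6.115, -9.141). ∠TWS = 42.8° gives WS at -102.1° from the x-axis; with |WS| = 26.9, S = (0.4759, -35.44). Then |JS| = |S − J| = 35.45.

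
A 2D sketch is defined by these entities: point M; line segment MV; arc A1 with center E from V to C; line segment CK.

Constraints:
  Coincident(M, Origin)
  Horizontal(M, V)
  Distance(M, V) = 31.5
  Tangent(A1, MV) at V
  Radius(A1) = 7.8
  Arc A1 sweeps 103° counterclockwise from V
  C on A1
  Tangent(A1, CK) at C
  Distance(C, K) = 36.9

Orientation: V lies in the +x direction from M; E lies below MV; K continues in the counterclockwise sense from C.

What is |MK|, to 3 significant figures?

55.7

M is at the origin; M and V share the same y with |MV| = 31.5 and V on the +x side, so V = (31.5, 0.00). A1 meets MV tangentially, so EV is at right angles to MV, so E = V + (0, -7.8) = (31.5, -7.80). On A1, V sits at bearing 90° from E; a 103° counterclockwise sweep puts C at bearing 193°, so C = E + 7.8·(cos 193°, sin 193°) = (23.9, -9.55). The tangent condition forces EC to be normal to CK, so CK runs along (−sin 193°, cos 193°); with |CK| = 36.9, K = (32.2, -45.5). Then |MK| = |K − M| = 55.7.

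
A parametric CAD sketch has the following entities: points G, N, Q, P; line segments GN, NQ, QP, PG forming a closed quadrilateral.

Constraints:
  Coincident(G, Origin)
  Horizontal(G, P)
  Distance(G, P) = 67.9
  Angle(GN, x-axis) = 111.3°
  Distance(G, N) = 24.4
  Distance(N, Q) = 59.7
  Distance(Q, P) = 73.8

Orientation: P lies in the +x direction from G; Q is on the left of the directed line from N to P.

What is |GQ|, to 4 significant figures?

73.09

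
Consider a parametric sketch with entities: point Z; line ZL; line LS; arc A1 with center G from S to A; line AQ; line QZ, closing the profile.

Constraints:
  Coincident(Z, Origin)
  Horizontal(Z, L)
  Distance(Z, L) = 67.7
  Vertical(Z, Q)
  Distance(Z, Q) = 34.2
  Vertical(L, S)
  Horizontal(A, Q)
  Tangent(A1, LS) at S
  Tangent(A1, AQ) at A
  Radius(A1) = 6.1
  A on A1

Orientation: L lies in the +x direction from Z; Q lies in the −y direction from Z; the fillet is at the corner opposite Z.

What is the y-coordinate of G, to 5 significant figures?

-28.100

Z and Q share the same x with |ZQ| = 34.2 and Q on the −y side, so Q = (0.0000, -34.200). The virtual corner opposite Z is at (67.700, -34.200). A1 meets LS tangentially, so GS is at right angles to LS and tangency of A1 to AQ means the radius GA is perpendicular to AQ, with radius 6.1, so the center G sits 6.1 in from both sides at G = (61.600, -28.100). So G.y = -28.100.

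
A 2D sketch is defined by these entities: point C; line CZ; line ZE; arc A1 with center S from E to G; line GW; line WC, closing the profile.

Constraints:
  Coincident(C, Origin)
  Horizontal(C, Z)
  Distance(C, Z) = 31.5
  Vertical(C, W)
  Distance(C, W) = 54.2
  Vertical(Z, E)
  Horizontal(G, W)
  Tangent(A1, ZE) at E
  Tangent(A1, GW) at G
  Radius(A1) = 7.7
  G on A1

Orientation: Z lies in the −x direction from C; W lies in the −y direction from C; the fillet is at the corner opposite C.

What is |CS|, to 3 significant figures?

52.2

C is at the origin; CZ is horizontal with |CZ| = 31.5 and Z on the −x side, so Z = (-31.5, 0.00). CW is vertical with |CW| = 54.2 and W on the −y side, so W = (0.00, -54.2). The virtual corner opposite C is at (-31.5, -54.2). Tangency of A1 to ZE means the radius SE is perpendicular to ZE and A1 meets GW tangentially, so SG is at right angles to GW, with radius 7.7, so the center S sits 7.7 in from both sides at S = (-23.8, -46.5). Then |CS| = |S − C| = 52.2.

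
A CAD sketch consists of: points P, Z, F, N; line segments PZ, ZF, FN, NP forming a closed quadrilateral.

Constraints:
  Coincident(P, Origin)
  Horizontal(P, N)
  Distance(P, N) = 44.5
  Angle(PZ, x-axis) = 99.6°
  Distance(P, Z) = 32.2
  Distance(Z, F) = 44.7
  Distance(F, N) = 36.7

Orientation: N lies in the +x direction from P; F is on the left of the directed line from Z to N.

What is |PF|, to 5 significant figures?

53.351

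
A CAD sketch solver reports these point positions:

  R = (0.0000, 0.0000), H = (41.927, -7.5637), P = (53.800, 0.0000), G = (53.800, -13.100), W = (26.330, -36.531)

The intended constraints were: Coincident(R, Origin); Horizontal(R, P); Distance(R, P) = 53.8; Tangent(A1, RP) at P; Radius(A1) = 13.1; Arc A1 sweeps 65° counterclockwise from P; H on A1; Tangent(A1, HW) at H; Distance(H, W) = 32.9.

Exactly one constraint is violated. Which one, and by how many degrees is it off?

Tangent(A1, HW) at H — off by 3.30°.

R = (0.00, 0.00) ✓; R.y = 0.00, P.y = 0.00 ✓; |RP| = 53.80 ✓; ∠(GP, PR) = 90.00° ✓; |GP| = 13.10 ✓; bearing(G→H) − bearing(G→P) = 65.00° ✓; |GH| = 13.10 ✓; ∠(GH, HW) = 93.30° ✗; |HW| = 32.90 ✓.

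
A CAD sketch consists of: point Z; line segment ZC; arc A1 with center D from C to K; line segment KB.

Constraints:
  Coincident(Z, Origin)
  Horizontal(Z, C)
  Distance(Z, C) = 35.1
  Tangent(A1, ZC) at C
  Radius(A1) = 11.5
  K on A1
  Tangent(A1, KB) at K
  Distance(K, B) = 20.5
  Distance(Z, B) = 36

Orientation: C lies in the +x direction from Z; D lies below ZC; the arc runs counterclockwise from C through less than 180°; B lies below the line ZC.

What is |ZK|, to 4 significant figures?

25.61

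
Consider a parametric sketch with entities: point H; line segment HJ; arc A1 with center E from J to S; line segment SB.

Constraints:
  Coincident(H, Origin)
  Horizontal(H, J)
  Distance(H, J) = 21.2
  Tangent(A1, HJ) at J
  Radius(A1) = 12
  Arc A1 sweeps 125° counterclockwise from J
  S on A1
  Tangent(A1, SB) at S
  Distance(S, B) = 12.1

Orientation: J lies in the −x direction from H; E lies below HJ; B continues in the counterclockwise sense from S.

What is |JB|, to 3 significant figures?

28.9

H is at the origin; HJ is horizontal with |HJ| = 21.2 and J on the −x side, so J = (-21.2, 0.00). Tangency of A1 to HJ means the radius EJ is perpendicular to HJ, so E = J + (0, -12) = (-21.2, -12.0). On A1, J sits at bearing 90° from E; a 125° counterclockwise sweep puts S at bearing 215°, so S = E + 12.0·(cos 215°, sin 215°) = (-31.0, -18.9). The tangent condition forces ES to be normal to SB, so SB runs along (−sin 215°, cos 215°); with |SB| = 12.1, B = (-24.1, -28.8). Then |JB| = |B − J| = 28.9.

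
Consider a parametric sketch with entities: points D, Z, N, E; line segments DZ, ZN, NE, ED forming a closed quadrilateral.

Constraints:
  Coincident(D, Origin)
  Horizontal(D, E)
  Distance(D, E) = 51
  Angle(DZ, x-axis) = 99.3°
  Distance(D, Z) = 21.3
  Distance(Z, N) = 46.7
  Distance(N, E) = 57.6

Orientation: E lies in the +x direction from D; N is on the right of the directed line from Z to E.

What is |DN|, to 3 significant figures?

25.6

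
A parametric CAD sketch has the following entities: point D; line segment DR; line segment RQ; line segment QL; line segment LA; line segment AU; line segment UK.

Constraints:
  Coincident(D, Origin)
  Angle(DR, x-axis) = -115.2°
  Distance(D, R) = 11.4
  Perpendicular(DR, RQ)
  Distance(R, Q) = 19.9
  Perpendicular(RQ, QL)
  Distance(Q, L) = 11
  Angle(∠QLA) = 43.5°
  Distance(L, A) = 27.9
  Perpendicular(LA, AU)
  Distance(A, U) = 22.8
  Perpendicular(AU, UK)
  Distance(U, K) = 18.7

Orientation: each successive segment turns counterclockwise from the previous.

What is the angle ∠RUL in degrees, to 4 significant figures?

38.90°

D is at the origin; DR runs at -115.2° with length 11.4, so R = (-4.854, -10.32). DR is perpendicular to RQ, so RQ runs at -25.20°; with |RQ| = 19.9, Q = (13.15, -18.79). RQ is perpendicular to QL, so QL runs at 64.80°; with |QL| = 11.0, L = (17.84, -8.835). ∠QLA = 43.5° gives LA at -158.7° from the x-axis; with |LA| = 27.9, A = (-8.158, -18.97). LA ⟂ AU, so AU runs at -68.70°; with |AU| = 22.8, U = (0.1237, -40.21). Then cos ∠RUL = UR·UL / (|UR||UL|), giving 38.90°.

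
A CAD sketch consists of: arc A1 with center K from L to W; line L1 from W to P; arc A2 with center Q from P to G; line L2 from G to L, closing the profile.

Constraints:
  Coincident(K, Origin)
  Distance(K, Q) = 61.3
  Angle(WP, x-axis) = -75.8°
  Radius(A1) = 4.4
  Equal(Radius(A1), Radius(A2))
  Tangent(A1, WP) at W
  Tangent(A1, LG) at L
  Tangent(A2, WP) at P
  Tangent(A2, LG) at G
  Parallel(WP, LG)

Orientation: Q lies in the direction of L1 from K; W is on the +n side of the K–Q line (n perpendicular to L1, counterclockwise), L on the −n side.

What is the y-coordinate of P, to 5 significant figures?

-58.348

The slot axis is L1's direction at -75.8°, so u = (cos -75.8°, sin -75.8°) = (0.24531, -0.96945) and n = (−sin -75.8°, cos -75.8°) = (0.96945, 0.24531). K is at the origin and Q lies 61.3 along u from K, so Q = 61.3·u = (15.037, -59.427). Tangency of A1 to both parallel lines with radius 4.4 puts W and L at K ± 4.4·n: W = (4.2656, 1.0794), L = (-4.2656, -1.0794). Equal radii place P and G the same way about Q: P = Q + 4.4·n = (19.303, -58.348), G = Q − 4.4·n = (10.772, -60.506). So P.y = -58.348.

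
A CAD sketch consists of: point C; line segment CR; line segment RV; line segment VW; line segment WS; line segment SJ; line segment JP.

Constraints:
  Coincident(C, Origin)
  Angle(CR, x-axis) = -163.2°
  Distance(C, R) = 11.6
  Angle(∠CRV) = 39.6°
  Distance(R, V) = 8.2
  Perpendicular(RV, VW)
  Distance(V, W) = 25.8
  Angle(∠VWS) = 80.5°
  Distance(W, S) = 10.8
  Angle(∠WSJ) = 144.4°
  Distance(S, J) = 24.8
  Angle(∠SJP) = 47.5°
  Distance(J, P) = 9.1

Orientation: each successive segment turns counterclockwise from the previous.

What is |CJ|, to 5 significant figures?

28.911

C is at the origin; CR runs at -163.2° with length 11.6, so R = (-11.105, -3.3528). ∠CRV = 39.6° gives RV at -22.800° from the x-axis; with |RV| = 8.2, V = (-3.5456, -6.5304). RV is perpendicular to VW, so VW runs at 67.200°; with |VW| = 25.8, W = (6.4523, 17.254). ∠VWS = 80.5° gives WS at 166.70° from the x-axis; with |WS| = 10.8, S = (-4.0581, 19.738). ∠WSJ = 144.4° gives SJ at -157.70° from the x-axis; with |SJ| = 24.8, J = (-27.003, 10.328). Then |CJ| = |J − C| = 28.911.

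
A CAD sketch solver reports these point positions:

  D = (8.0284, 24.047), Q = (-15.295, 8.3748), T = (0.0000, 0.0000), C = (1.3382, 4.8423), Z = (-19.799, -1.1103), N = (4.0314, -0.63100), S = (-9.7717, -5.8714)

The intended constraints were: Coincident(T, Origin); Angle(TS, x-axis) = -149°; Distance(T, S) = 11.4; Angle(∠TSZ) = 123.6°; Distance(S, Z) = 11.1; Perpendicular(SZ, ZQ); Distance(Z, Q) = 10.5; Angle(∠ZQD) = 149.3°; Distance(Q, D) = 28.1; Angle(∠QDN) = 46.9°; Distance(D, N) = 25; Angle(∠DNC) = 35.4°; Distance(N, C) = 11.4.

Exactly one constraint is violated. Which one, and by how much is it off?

Distance(N, C) = 11.4 — off by 5.30.

T = (0.00, 0.00) ✓; TS at -149.0° ✓; |TS| = 11.40 ✓; ∠TSZ = 123.6° ✓; |SZ| = 11.10 ✓; ∠(SZ, ZQ) = 90.00° ✓; |ZQ| = 10.50 ✓; ∠ZQD = 149.3° ✓; |QD| = 28.10 ✓; ∠QDN = 46.90° ✓; |DN| = 25.00 ✓; ∠DNC = 35.40° ✓; |NC| = 6.100 ✗.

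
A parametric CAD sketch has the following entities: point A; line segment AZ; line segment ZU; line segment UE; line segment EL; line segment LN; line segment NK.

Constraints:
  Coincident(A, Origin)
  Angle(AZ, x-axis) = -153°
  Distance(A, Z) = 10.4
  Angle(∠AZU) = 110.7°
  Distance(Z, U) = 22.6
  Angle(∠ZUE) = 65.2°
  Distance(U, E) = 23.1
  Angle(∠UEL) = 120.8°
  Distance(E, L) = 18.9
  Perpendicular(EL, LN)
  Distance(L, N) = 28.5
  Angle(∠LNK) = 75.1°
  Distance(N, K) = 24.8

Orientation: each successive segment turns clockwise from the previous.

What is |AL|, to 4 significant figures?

13.40

A is at the origin; AZ runs at -153.0° with length 10.4, so Z = (-9.266, -4.722). ∠AZU = 110.7° gives ZU at 137.7° from the x-axis; with |ZU| = 22.6, U = (-25.98, 10.49). ∠ZUE = 65.2° gives UE at 22.90° from the x-axis; with |UE| = 23.1, E = (-4.703, 19.48). ∠UEL = 120.8° gives EL at -36.30° from the x-axis; with |EL| = 18.9, L = (10.53, 8.288). Then |AL| = |L − A| = 13.40.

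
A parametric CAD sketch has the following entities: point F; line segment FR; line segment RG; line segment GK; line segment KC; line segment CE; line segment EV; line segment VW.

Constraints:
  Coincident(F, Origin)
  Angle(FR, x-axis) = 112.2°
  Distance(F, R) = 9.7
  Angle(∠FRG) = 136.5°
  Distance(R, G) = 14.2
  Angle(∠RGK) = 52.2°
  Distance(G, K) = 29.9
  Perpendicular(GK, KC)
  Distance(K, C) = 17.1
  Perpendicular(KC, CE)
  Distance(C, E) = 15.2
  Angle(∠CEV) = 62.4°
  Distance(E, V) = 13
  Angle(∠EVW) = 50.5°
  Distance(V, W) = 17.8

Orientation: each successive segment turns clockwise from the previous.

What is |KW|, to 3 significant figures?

22.1

F is at the origin; FR runs at 112.2° with length 9.7, so R = (-3.67, 8.98). ∠FRG = 136.5° gives RG at 68.7° from the x-axis; with |RG| = 14.2, G = (1.49, 22.2). ∠RGK = 52.2° gives GK at -59.1° from the x-axis; with |GK| = 29.9, K = (16.8, -3.45). GK is perpendicular to KC, so KC runs at -149°; with |KC| = 17.1, C = (2.18, -12.2). KC is perpendicular to CE, so CE runs at 121°; with |CE| = 15.2, E = (-5.63, 0.816). ∠CEV = 62.4° gives EV at 3.30° from the x-axis; with |EV| = 13.0, V = (7.35, 1.56). ∠EVW = 50.5° gives VW at -126° from the x-axis; with |VW| = 17.8, W = (-3.17, -12.8). Then |KW| = |W − K| = 22.1.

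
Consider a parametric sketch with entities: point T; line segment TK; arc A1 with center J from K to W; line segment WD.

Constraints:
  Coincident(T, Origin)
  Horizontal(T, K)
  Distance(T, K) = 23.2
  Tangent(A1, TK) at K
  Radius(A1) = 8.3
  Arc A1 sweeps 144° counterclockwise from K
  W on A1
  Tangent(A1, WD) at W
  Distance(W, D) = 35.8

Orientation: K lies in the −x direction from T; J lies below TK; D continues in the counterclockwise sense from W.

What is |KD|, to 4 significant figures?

43.36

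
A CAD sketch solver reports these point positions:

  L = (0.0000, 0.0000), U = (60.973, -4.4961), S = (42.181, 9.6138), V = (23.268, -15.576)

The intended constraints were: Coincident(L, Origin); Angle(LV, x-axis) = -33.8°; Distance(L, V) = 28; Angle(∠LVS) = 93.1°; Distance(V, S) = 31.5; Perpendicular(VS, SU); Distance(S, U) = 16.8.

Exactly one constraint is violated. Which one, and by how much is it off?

Distance(S, U) = 16.8 — off by 6.70.

L = (0.00, 0.00) ✓; LV at -33.80° ✓; |LV| = 28.00 ✓; ∠LVS = 93.10° ✓; |VS| = 31.50 ✓; ∠(VS, SU) = 90.00° ✓; |SU| = 23.50 ✗.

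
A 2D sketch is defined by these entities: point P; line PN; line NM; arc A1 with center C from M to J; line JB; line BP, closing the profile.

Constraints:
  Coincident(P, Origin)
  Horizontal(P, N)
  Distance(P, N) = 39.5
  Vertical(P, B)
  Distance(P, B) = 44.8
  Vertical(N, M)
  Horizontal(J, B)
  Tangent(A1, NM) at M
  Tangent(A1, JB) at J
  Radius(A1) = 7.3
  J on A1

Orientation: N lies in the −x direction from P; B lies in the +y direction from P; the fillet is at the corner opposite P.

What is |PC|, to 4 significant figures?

49.43

P and B share the same x with |PB| = 44.8 and B on the +y side, so B = (0.000, 44.80). The virtual corner opposite P is at (-39.50, 44.80). A1 meets NM tangentially, so CM is at right angles to NM and the tangent condition forces CJ to be normal to JB, with radius 7.3, so the center C sits 7.3 in from both sides at C = (-32.20, 37.50). Then |PC| = |C − P| = 49.43.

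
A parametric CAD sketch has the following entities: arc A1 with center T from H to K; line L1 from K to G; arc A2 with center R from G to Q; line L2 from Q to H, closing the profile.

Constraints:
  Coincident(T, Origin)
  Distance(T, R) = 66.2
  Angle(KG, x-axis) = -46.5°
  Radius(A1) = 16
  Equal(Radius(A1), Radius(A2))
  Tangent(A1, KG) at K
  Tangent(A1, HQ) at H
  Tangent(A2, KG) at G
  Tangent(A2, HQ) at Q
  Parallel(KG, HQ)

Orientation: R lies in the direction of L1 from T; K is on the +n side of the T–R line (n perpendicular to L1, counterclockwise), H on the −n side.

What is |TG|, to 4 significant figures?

68.11

Tangency of A1 to both parallel lines with radius 16.0 puts K and H at T ± 16.0·n: K = (11.61, 11.01), H = (-11.61, -11.01). Equal radii place G and Q the same way about R: G = R + 16.0·n = (57.18, -37.01), Q = R − 16.0·n = (33.96, -59.03). Then |TG| = |G − T| = 68.11.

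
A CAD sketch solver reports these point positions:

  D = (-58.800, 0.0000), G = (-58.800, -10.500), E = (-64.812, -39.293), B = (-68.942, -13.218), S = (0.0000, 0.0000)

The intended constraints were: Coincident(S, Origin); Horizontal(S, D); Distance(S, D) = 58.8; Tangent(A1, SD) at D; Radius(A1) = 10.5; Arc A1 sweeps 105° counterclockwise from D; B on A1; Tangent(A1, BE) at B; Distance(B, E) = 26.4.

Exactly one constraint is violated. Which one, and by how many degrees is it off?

Tangent(A1, BE) at B — off by 6.00°.

S = (0.00, 0.00) ✓; S.y = 0.00, D.y = 0.00 ✓; |SD| = 58.80 ✓; ∠(GD, DS) = 90.00° ✓; |GD| = 10.50 ✓; bearing(G→B) − bearing(G→D) = 105.0° ✓; |GB| = 10.50 ✓; ∠(GB, BE) = 96.00° ✗; |BE| = 26.40 ✓.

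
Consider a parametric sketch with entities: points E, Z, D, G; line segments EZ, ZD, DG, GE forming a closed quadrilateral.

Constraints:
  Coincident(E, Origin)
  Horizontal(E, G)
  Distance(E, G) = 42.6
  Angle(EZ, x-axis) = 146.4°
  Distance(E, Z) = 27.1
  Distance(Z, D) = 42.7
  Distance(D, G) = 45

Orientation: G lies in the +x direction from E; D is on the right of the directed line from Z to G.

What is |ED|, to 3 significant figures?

19.9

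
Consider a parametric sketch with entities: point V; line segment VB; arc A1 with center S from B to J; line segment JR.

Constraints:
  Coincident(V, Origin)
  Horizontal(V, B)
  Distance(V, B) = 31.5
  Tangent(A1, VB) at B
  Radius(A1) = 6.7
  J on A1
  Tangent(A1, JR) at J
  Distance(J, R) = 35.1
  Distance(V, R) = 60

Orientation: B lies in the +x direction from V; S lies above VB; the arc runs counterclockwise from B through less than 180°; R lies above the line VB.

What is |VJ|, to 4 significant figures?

38.46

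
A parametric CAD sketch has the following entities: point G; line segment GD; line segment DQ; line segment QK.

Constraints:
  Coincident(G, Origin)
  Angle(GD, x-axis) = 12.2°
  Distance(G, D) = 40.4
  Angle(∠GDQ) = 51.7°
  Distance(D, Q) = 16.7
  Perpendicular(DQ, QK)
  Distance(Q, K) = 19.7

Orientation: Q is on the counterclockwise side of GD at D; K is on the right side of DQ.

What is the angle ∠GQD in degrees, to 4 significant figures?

104.7°

G is at the origin; GD runs at 12.2° with length 40.4, so D = 40.4·(cos 12.2°, sin 12.2°) = (39.49, 8.538). ∠GDQ = 51.7°, so DQ runs at 12.2° + (180° − 51.7°) = 140.5° from the x-axis; with |DQ| = 16.7, Q = D + 16.7·(cos 140.5°, sin 140.5°) = (26.60, 19.16). Then cos ∠GQD = QG·QD / (|QG||QD|), giving 104.7°.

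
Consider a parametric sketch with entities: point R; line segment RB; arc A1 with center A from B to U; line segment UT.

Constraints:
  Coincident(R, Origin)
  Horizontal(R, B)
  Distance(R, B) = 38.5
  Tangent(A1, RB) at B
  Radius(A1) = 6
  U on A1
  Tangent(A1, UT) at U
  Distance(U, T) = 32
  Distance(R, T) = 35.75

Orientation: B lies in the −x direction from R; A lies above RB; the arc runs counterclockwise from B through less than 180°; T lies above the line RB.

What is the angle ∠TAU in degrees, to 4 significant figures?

79.38°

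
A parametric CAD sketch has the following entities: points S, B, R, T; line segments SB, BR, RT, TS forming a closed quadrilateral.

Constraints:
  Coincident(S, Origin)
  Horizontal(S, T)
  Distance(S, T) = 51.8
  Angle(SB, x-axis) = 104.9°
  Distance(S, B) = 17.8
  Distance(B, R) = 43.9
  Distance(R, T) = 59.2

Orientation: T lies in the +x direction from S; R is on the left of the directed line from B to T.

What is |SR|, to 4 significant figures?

56.36

Checks: |BR| = 43.90 ✓; |RT| = 59.20 ✓.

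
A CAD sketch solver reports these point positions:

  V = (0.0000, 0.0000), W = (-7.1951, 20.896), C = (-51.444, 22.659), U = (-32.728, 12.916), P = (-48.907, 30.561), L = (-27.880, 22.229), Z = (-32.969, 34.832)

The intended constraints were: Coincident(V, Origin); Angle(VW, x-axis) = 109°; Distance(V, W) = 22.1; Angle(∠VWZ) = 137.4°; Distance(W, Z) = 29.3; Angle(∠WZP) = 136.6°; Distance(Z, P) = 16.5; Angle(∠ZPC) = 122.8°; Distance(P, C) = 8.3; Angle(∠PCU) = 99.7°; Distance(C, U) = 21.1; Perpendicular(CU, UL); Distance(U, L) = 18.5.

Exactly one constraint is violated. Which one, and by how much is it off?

Distance(U, L) = 18.5 — off by 8.00.

V = (0.00, 0.00) ✓; VW at 109.0° ✓; |VW| = 22.10 ✓; ∠VWZ = 137.4° ✓; |WZ| = 29.30 ✓; ∠WZP = 136.6° ✓; |ZP| = 16.50 ✓; ∠ZPC = 122.8° ✓; |PC| = 8.299 ✓; ∠PCU = 99.70° ✓; |CU| = 21.10 ✓; ∠(CU, UL) = 90.00° ✓; |UL| = 10.50 ✗.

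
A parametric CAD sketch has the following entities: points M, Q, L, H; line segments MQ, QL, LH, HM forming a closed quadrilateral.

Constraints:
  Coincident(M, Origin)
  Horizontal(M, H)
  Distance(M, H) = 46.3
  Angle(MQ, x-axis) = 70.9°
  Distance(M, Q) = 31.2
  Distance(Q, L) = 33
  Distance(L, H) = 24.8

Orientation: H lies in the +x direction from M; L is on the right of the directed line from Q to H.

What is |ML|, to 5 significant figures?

21.599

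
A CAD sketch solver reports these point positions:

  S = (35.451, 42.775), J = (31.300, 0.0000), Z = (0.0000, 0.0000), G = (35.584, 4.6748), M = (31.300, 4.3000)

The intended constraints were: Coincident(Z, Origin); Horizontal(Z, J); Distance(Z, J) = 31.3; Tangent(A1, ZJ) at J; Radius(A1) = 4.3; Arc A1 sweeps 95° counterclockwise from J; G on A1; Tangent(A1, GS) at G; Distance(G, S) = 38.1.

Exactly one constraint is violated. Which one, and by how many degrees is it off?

Tangent(A1, GS) at G — off by 4.80°.

Z = (0.00, 0.00) ✓; Z.y = 0.00, J.y = 0.00 ✓; |ZJ| = 31.30 ✓; ∠(MJ, JZ) = 90.00° ✓; |MJ| = 4.300 ✓; bearing(M→G) − bearing(M→J) = 95.00° ✓; |MG| = 4.300 ✓; ∠(MG, GS) = 94.80° ✗; |GS| = 38.10 ✓.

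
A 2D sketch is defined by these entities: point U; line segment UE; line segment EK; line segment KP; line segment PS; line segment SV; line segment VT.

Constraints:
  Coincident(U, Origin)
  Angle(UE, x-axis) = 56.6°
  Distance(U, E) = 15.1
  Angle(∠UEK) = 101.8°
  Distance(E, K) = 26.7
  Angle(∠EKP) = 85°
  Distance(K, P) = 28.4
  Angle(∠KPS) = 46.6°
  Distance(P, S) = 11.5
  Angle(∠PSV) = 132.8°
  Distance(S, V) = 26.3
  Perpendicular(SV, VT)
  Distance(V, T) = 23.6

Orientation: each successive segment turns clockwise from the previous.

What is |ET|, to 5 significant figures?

42.848

U is at the origin; UE runs at 56.6° with length 15.1, so E = (8.3123, 12.606). ∠UEK = 101.8° gives EK at -21.600° from the x-axis; with |EK| = 26.7, K = (33.137, 2.7773). ∠EKP = 85.0° gives KP at -116.60° from the x-axis; with |KP| = 28.4, P = (20.421, -22.617). ∠KPS = 46.6° gives PS at 110.00° from the x-axis; with |PS| = 11.5, S = (16.488, -11.810). ∠PSV = 132.8° gives SV at 62.800° from the x-axis; with |SV| = 26.3, V = (28.509, 11.581). SV is perpendicular to VT, so VT runs at -27.200°; with |VT| = 23.6, T = (49.500, 0.79390). Then |ET| = |T − E| = 42.848.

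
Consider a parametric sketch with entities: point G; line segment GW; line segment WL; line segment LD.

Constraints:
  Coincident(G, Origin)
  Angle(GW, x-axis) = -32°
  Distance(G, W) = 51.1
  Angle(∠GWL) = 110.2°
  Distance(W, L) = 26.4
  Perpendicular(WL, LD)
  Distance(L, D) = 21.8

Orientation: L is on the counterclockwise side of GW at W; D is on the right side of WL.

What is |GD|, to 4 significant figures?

82.50

G is at the origin; GW runs at -32.0° with length 51.1, so W = 51.1·(cos -32.0°, sin -32.0°) = (43.34, -27.08). ∠GWL = 110.2°, so WL runs at -32.0° + (180° − 110.2°) = 37.80° from the x-axis; with |WL| = 26.4, L = W + 26.4·(cos 37.80°, sin 37.80°) = (64.20, -10.90). WL is perpendicular to LD; with |LD| = 21.8 on the right of WL, D = L + 21.8·(0.6129, -0.7902) = (77.56, -28.12). Then |GD| = |D − G| = 82.50.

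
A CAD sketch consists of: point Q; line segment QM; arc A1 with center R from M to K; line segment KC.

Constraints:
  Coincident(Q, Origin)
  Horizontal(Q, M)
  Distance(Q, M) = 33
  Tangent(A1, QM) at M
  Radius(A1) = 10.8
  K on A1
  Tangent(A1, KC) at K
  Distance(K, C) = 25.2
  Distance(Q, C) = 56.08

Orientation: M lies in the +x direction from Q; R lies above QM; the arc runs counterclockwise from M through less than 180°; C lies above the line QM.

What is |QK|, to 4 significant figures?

45.23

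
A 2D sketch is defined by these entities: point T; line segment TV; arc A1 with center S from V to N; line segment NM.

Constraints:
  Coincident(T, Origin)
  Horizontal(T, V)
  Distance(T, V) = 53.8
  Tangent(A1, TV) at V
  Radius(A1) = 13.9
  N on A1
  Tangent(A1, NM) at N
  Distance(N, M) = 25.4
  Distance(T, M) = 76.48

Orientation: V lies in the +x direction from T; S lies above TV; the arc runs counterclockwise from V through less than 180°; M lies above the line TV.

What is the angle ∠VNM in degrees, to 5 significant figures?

131.76°

Checks: |SN| = 13.90 ✓; ∠(SN, NM) = 90.00° ✓; |NM| = 25.40 ✓; |TM| = 76.48 ✓.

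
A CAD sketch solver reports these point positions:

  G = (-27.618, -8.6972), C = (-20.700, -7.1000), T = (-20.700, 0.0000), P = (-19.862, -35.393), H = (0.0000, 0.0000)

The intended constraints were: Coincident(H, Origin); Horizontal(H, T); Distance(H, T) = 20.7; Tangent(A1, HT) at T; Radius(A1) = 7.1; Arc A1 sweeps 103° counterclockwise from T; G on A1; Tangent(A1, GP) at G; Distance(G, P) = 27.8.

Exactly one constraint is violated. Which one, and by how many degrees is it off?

Tangent(A1, GP) at G — off by 3.20°.

H = (0.00, 0.00) ✓; H.y = 0.00, T.y = 0.00 ✓; |HT| = 20.70 ✓; ∠(CT, TH) = 90.00° ✓; |CT| = 7.100 ✓; bearing(C→G) − bearing(C→T) = 103.0° ✓; |CG| = 7.100 ✓; ∠(CG, GP) = 86.80° ✗; |GP| = 27.80 ✓.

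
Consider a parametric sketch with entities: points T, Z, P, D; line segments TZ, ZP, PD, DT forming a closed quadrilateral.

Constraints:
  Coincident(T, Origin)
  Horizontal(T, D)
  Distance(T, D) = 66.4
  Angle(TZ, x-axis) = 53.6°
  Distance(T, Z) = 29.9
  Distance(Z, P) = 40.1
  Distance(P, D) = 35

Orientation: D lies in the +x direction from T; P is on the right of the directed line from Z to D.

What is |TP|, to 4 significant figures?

36.08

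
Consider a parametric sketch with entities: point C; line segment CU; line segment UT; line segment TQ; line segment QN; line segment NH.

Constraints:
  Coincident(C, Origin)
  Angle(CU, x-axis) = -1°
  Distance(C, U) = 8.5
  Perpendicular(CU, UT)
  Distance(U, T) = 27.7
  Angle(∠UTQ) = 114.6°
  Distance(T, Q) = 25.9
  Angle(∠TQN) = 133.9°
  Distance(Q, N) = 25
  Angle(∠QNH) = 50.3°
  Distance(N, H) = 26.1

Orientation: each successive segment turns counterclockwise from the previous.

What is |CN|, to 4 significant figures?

48.24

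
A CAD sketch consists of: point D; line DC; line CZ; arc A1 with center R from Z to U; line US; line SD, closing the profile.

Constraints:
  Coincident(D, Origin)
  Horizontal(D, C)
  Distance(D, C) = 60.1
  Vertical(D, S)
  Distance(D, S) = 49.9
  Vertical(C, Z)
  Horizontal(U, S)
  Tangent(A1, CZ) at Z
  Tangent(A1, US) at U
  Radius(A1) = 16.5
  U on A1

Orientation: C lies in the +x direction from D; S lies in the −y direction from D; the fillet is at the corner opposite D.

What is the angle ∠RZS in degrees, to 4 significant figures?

15.35°

The virtual corner opposite D is at (60.10, -49.90). Tangency of A1 to CZ means the radius RZ is perpendicular to CZ and tangency of A1 to US means the radius RU is perpendicular to US, with radius 16.5, so the center R sits 16.5 in from both sides at R = (43.60, -33.40). That places the tangent points at Z = (60.10, -33.40) on CZ and U = (43.60, -49.90) on US. Then cos ∠RZS = ZR·ZS / (|ZR||ZS|), giving 15.35°.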